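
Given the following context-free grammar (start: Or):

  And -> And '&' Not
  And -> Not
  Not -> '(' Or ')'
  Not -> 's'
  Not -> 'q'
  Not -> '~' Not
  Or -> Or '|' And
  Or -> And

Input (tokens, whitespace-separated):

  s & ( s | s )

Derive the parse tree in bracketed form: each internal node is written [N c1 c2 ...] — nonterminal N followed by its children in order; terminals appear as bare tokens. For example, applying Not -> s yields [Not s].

Or
And
And & Not
Not & Not
s & Not
s & ( Or )
s & ( Or | And )
s & ( And | And )
s & ( Not | And )
s & ( s | And )
s & ( s | Not )
s & ( s | s )

[Or [And [And [Not s]] & [Not ( [Or [Or [And [Not s]]] | [And [Not s]]] )]]]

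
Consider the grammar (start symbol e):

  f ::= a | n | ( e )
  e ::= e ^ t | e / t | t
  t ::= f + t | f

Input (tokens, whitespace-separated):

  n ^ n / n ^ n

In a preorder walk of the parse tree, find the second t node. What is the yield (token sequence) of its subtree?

[e [e [e [e [t [f n]]] ^ [t [f n]]] / [t [f n]]] ^ [t [f n]]]

n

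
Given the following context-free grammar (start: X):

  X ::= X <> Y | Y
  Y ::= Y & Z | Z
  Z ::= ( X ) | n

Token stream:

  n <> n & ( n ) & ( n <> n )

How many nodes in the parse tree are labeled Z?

7

[X [X [Y [Z n]]] <> [Y [Y [Y [Z n]] & [Z ( [X [Y [Z n]]] )]] & [Z ( [X [X [Y [Z n]]] <> [Y [Z n]]] )]]]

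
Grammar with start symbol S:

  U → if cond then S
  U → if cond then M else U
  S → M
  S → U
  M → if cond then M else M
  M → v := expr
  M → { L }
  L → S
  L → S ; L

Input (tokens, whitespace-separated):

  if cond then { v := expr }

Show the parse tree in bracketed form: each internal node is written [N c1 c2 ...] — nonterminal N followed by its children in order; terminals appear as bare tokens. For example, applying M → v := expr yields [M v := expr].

S
U
if cond then S
if cond then M
if cond then { L }
if cond then { S }
if cond then { M }
if cond then { v := expr }

[S [U if cond then [S [M { [L [S [M v := expr]]] }]]]]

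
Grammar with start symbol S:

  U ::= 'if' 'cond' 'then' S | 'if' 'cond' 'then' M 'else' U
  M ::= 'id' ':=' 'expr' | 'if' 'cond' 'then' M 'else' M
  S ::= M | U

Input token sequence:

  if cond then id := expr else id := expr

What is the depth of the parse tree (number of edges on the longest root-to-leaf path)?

3

[S [M if cond then [M id := expr] else [M id := expr]]]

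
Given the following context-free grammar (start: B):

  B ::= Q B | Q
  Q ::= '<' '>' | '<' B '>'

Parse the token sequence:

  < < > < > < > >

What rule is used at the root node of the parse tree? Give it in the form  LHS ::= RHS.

[B [Q < [B [Q < >] [B [Q < >] [B [Q < >]]]] >]]

B ::= Q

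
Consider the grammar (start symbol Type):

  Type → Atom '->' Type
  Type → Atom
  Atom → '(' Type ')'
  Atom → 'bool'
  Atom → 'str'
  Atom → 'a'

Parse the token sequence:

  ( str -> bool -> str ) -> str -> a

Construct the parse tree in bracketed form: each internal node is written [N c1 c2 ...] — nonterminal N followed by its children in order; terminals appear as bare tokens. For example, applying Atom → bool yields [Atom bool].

Type
Atom -> Type
( Type ) -> Type
( Atom -> Type ) -> Type
( str -> Type ) -> Type
( str -> Atom -> Type ) -> Type
( str -> bool -> Type ) -> Type
( str -> bool -> Atom ) -> Type
( str -> bool -> str ) -> Type
( str -> bool -> str ) -> Atom -> Type
( str -> bool -> str ) -> str -> Type
( str -> bool -> str ) -> str -> Atom
( str -> bool -> str ) -> str -> a

[Type [Atom ( [Type [Atom str] -> [Type [Atom bool] -> [Type [Atom str]]]] )] -> [Type [Atom str] -> [Type [Atom a]]]]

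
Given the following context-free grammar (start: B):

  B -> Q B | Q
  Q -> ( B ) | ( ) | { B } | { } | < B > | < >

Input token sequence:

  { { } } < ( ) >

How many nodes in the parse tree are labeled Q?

4

[B [Q { [B [Q { }]] }] [B [Q < [B [Q ( )]] >]]]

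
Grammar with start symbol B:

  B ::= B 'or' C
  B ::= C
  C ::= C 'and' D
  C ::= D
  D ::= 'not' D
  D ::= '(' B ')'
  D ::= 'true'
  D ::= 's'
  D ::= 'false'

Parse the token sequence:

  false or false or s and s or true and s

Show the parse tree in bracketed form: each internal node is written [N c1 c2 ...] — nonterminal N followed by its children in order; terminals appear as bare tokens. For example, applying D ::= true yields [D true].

B
B or C
B or C or C
B or C or C or C
C or C or C or C
D or C or C or C
false or C or C or C
false or D or C or C
false or false or C or C
false or false or C and D or C
false or false or D and D or C
false or false or s and D or C
false or false or s and s or C
false or false or s and s or C and D
false or false or s and s or D and D
false or false or s and s or true and D
false or false or s and s or true and s

[B [B [B [B [C [D false]]] or [C [D false]]] or [C [C [D s]] and [D s]]] or [C [C [D true]] and [D s]]]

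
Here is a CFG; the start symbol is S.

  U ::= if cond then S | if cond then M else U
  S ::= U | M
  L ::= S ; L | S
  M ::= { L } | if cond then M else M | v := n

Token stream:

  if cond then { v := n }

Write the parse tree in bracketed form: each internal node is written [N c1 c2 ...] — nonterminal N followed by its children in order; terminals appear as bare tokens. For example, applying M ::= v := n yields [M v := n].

S
U
if cond then S
if cond then M
if cond then { L }
if cond then { S }
if cond then { M }
if cond then { v := n }

[S [U if cond then [S [M { [L [S [M v := n]]] }]]]]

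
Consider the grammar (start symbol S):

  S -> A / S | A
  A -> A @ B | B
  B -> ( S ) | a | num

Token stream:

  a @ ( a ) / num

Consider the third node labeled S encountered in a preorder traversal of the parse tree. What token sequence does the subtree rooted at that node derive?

[S [A [A [B a]] @ [B ( [S [A [B a]]] )]] / [S [A [B num]]]]

num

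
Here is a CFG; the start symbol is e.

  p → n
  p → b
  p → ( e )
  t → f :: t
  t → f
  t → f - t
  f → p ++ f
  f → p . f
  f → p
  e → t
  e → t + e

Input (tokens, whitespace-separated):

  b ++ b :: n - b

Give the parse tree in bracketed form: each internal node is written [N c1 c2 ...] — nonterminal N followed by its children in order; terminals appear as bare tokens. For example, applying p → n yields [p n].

[e [t [f [p b] ++ [f [p b]]] :: [t [f [p n]] - [t [f [p b]]]]]]

e
t
f :: t
p ++ f :: t
b ++ f :: t
b ++ p :: t
b ++ b :: t
b ++ b :: f - t
b ++ b :: p - t
b ++ b :: n - t
b ++ b :: n - f
b ++ b :: n - p
b ++ b :: n - b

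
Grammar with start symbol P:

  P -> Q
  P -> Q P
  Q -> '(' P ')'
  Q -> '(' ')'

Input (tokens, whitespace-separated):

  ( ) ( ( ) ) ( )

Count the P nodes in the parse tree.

[P [Q ( )] [P [Q ( [P [Q ( )]] )] [P [Q ( )]]]]

4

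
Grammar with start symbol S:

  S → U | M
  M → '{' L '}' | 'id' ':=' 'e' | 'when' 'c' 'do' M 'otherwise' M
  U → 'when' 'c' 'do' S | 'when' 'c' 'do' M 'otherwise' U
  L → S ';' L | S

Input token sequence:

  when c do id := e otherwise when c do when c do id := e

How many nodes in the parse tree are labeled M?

2

[S [U when c do [M id := e] otherwise [U when c do [S [U when c do [S [M id := e]]]]]]]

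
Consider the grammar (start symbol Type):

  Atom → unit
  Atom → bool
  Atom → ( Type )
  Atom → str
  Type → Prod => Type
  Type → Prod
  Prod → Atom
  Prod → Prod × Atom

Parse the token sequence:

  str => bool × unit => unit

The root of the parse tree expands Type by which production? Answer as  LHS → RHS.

[Type [Prod [Atom str]] => [Type [Prod [Prod [Atom bool]] × [Atom unit]] => [Type [Prod [Atom unit]]]]]

Type → Prod => Type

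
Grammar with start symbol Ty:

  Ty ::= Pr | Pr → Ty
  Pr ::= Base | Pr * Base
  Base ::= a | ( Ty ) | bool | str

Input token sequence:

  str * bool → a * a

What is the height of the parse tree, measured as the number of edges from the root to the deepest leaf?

[Ty [Pr [Pr [Base str]] * [Base bool]] → [Ty [Pr [Pr [Base a]] * [Base a]]]]

5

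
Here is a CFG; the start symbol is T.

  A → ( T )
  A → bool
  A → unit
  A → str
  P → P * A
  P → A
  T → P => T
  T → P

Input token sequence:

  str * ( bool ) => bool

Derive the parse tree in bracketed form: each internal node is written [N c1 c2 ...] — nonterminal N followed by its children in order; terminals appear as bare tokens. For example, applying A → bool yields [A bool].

[T [P [P [A str]] * [A ( [T [P [A bool]]] )]] => [T [P [A bool]]]]

T
P => T
P * A => T
A * A => T
str * A => T
str * ( T ) => T
str * ( P ) => T
str * ( A ) => T
str * ( bool ) => T
str * ( bool ) => P
str * ( bool ) => A
str * ( bool ) => bool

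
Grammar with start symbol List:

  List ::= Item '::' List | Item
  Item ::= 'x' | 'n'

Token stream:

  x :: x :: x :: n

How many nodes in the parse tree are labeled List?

[List [Item x] :: [List [Item x] :: [List [Item x] :: [List [Item n]]]]]

4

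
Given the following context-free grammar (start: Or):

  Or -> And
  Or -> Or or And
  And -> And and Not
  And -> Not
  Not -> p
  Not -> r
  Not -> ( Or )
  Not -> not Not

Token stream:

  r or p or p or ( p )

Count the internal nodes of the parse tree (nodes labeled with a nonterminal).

15

[Or [Or [Or [Or [And [Not r]]] or [And [Not p]]] or [And [Not p]]] or [And [Not ( [Or [And [Not p]]] )]]]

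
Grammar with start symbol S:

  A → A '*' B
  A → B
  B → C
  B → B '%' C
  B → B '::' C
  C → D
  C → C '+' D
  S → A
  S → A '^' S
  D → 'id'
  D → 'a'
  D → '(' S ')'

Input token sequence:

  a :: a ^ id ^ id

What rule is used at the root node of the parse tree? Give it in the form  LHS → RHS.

S → A '^' S

[S [A [B [B [C [D a]]] :: [C [D a]]]] ^ [S [A [B [C [D id]]]] ^ [S [A [B [C [D id]]]]]]]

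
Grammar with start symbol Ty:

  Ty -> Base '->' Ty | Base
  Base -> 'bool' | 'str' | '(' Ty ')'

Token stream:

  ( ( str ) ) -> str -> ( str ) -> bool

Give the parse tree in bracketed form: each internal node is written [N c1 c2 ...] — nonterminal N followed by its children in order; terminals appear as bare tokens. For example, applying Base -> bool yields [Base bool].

[Ty [Base ( [Ty [Base ( [Ty [Base str]] )]] )] -> [Ty [Base str] -> [Ty [Base ( [Ty [Base str]] )] -> [Ty [Base bool]]]]]

Ty
Base -> Ty
( Ty ) -> Ty
( Base ) -> Ty
( ( Ty ) ) -> Ty
( ( Base ) ) -> Ty
( ( str ) ) -> Ty
( ( str ) ) -> Base -> Ty
( ( str ) ) -> str -> Ty
( ( str ) ) -> str -> Base -> Ty
( ( str ) ) -> str -> ( Ty ) -> Ty
( ( str ) ) -> str -> ( Base ) -> Ty
( ( str ) ) -> str -> ( str ) -> Ty
( ( str ) ) -> str -> ( str ) -> Base
( ( str ) ) -> str -> ( str ) -> bool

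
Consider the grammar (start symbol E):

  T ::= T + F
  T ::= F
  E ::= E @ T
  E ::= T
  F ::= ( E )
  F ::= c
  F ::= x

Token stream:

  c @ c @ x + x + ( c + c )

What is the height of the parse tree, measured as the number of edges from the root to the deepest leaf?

7

[E [E [E [T [F c]]] @ [T [F c]]] @ [T [T [T [F x]] + [F x]] + [F ( [E [T [T [F c]] + [F c]]] )]]]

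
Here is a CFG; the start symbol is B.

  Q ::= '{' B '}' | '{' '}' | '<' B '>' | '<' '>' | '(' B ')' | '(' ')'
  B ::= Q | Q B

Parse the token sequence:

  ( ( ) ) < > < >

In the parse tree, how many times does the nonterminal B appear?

[B [Q ( [B [Q ( )]] )] [B [Q < >] [B [Q < >]]]]

4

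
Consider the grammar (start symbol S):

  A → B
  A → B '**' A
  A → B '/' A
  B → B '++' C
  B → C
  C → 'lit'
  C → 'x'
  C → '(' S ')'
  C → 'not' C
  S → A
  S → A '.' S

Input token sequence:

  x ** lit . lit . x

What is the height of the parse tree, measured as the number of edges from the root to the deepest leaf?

6

[S [A [B [C x]] ** [A [B [C lit]]]] . [S [A [B [C lit]]] . [S [A [B [C x]]]]]]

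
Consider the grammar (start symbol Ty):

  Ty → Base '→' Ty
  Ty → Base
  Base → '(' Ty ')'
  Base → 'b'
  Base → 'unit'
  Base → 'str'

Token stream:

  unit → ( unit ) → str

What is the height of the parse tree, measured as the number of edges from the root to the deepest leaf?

[Ty [Base unit] → [Ty [Base ( [Ty [Base unit]] )] → [Ty [Base str]]]]

5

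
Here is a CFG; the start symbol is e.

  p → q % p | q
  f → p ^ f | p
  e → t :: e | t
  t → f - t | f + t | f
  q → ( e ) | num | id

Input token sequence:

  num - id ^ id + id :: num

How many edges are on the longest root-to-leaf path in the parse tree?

7

[e [t [f [p [q num]]] - [t [f [p [q id]] ^ [f [p [q id]]]] + [t [f [p [q id]]]]]] :: [e [t [f [p [q num]]]]]]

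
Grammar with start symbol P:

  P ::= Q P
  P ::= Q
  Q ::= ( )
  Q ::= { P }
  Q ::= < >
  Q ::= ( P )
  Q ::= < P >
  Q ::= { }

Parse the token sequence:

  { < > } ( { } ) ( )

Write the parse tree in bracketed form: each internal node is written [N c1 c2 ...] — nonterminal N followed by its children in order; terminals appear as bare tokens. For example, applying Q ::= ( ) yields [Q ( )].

P
Q P
{ P } P
{ Q } P
{ < > } P
{ < > } Q P
{ < > } ( P ) P
{ < > } ( Q ) P
{ < > } ( { } ) P
{ < > } ( { } ) Q
{ < > } ( { } ) ( )

[P [Q { [P [Q < >]] }] [P [Q ( [P [Q { }]] )] [P [Q ( )]]]]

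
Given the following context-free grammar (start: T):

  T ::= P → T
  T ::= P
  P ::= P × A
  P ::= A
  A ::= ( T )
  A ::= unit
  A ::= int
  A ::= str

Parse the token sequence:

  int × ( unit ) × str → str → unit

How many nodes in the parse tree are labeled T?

[T [P [P [P [A int]] × [A ( [T [P [A unit]]] )]] × [A str]] → [T [P [A str]] → [T [P [A unit]]]]]

4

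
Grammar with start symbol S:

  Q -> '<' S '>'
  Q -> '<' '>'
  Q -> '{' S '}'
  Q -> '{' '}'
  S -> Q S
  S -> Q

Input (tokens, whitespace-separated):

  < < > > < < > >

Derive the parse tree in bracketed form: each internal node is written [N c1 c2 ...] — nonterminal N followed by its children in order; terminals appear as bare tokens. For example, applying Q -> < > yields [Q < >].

S
Q S
< S > S
< Q > S
< < > > S
< < > > Q
< < > > < S >
< < > > < Q >
< < > > < < > >

[S [Q < [S [Q < >]] >] [S [Q < [S [Q < >]] >]]]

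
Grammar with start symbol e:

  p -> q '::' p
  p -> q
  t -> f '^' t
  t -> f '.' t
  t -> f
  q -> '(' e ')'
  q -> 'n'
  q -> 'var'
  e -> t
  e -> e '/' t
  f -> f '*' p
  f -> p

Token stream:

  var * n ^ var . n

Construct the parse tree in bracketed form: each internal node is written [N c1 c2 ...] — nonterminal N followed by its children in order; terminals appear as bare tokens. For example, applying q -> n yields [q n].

e
t
f ^ t
f * p ^ t
p * p ^ t
q * p ^ t
var * p ^ t
var * q ^ t
var * n ^ t
var * n ^ f . t
var * n ^ p . t
var * n ^ q . t
var * n ^ var . t
var * n ^ var . f
var * n ^ var . p
var * n ^ var . q
var * n ^ var . n

[e [t [f [f [p [q var]]] * [p [q n]]] ^ [t [f [p [q var]]] . [t [f [p [q n]]]]]]]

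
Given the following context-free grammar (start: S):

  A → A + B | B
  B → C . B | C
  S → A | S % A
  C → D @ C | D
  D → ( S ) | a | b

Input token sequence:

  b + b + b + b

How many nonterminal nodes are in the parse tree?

[S [A [A [A [A [B [C [D b]]]] + [B [C [D b]]]] + [B [C [D b]]]] + [B [C [D b]]]]]

17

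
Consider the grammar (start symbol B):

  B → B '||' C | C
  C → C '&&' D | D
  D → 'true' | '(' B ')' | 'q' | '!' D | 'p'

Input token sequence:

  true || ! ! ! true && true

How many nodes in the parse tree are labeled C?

3

[B [B [C [D true]]] || [C [C [D ! [D ! [D ! [D true]]]]] && [D true]]]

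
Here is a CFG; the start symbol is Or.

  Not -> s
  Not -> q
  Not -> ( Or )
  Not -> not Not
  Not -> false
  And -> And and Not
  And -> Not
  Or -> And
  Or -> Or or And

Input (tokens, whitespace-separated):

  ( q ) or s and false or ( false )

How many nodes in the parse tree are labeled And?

[Or [Or [Or [And [Not ( [Or [And [Not q]]] )]]] or [And [And [Not s]] and [Not false]]] or [And [Not ( [Or [And [Not false]]] )]]]

6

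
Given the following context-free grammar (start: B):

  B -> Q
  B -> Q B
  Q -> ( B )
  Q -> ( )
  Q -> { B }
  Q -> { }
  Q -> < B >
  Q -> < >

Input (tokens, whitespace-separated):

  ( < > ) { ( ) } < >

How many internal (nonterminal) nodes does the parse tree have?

10

[B [Q ( [B [Q < >]] )] [B [Q { [B [Q ( )]] }] [B [Q < >]]]]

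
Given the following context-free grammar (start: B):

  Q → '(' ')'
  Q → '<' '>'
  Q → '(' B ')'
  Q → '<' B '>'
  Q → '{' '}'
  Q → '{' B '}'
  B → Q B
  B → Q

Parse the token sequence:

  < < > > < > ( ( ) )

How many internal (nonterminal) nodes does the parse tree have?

10

[B [Q < [B [Q < >]] >] [B [Q < >] [B [Q ( [B [Q ( )]] )]]]]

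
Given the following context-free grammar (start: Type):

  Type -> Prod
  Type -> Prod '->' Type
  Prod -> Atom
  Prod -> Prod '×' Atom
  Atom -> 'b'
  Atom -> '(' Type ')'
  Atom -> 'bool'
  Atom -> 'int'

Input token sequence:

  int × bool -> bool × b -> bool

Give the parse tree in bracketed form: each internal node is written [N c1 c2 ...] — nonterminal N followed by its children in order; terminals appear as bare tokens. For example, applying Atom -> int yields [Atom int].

[Type [Prod [Prod [Atom int]] × [Atom bool]] -> [Type [Prod [Prod [Atom bool]] × [Atom b]] -> [Type [Prod [Atom bool]]]]]

Type
Prod -> Type
Prod × Atom -> Type
Atom × Atom -> Type
int × Atom -> Type
int × bool -> Type
int × bool -> Prod -> Type
int × bool -> Prod × Atom -> Type
int × bool -> Atom × Atom -> Type
int × bool -> bool × Atom -> Type
int × bool -> bool × b -> Type
int × bool -> bool × b -> Prod
int × bool -> bool × b -> Atom
int × bool -> bool × b -> bool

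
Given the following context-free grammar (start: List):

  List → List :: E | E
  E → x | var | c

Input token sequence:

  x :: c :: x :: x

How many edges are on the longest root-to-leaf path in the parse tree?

5

[List [List [List [List [E x]] :: [E c]] :: [E x]] :: [E x]]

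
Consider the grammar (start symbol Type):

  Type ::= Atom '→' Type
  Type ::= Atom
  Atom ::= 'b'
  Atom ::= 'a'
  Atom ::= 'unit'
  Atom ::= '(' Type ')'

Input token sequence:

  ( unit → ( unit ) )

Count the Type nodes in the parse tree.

4

[Type [Atom ( [Type [Atom unit] → [Type [Atom ( [Type [Atom unit]] )]]] )]]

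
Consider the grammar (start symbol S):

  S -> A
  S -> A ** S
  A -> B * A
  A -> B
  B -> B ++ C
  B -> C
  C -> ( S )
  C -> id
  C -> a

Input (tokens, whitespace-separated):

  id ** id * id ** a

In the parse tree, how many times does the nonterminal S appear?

[S [A [B [C id]]] ** [S [A [B [C id]] * [A [B [C id]]]] ** [S [A [B [C a]]]]]]

3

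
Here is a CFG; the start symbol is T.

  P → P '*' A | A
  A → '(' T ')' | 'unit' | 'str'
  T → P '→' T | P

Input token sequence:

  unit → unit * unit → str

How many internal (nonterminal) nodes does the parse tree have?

[T [P [A unit]] → [T [P [P [A unit]] * [A unit]] → [T [P [A str]]]]]

11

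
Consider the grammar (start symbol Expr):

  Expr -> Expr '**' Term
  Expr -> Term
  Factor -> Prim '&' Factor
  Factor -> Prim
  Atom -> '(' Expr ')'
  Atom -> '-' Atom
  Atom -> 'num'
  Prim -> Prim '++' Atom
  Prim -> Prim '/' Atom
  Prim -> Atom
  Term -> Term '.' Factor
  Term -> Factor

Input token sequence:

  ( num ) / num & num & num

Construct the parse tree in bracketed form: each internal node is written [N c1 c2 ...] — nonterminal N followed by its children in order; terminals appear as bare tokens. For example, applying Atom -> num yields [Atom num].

Expr
Term
Factor
Prim & Factor
Prim / Atom & Factor
Atom / Atom & Factor
( Expr ) / Atom & Factor
( Term ) / Atom & Factor
( Factor ) / Atom & Factor
( Prim ) / Atom & Factor
( Atom ) / Atom & Factor
( num ) / Atom & Factor
( num ) / num & Factor
( num ) / num & Prim & Factor
( num ) / num & Atom & Factor
( num ) / num & num & Factor
( num ) / num & num & Prim
( num ) / num & num & Atom
( num ) / num & num & num

[Expr [Term [Factor [Prim [Prim [Atom ( [Expr [Term [Factor [Prim [Atom num]]]]] )]] / [Atom num]] & [Factor [Prim [Atom num]] & [Factor [Prim [Atom num]]]]]]]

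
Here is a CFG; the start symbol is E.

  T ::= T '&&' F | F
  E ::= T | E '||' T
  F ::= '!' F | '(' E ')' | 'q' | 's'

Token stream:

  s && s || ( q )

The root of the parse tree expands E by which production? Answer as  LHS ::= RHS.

E ::= E '||' T

[E [E [T [T [F s]] && [F s]]] || [T [F ( [E [T [F q]]] )]]]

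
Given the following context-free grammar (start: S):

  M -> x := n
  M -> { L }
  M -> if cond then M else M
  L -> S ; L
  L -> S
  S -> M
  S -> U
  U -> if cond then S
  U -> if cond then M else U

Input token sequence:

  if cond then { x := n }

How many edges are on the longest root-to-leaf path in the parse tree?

7

[S [U if cond then [S [M { [L [S [M x := n]]] }]]]]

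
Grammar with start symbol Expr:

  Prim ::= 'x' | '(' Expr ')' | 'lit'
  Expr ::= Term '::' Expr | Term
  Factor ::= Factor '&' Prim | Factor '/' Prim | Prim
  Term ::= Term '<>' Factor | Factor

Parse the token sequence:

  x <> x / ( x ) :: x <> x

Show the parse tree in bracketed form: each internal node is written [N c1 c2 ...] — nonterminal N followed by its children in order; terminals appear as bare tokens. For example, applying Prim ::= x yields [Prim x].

[Expr [Term [Term [Factor [Prim x]]] <> [Factor [Factor [Prim x]] / [Prim ( [Expr [Term [Factor [Prim x]]]] )]]] :: [Expr [Term [Term [Factor [Prim x]]] <> [Factor [Prim x]]]]]

Expr
Term :: Expr
Term <> Factor :: Expr
Factor <> Factor :: Expr
Prim <> Factor :: Expr
x <> Factor :: Expr
x <> Factor / Prim :: Expr
x <> Prim / Prim :: Expr
x <> x / Prim :: Expr
x <> x / ( Expr ) :: Expr
x <> x / ( Term ) :: Expr
x <> x / ( Factor ) :: Expr
x <> x / ( Prim ) :: Expr
x <> x / ( x ) :: Expr
x <> x / ( x ) :: Term
x <> x / ( x ) :: Term <> Factor
x <> x / ( x ) :: Factor <> Factor
x <> x / ( x ) :: Prim <> Factor
x <> x / ( x ) :: x <> Factor
x <> x / ( x ) :: x <> Prim
x <> x / ( x ) :: x <> x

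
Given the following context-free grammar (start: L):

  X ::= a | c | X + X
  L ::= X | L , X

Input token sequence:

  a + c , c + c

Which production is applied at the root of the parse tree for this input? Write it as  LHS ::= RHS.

[L [L [X [X a] + [X c]]] , [X [X c] + [X c]]]

L ::= L , X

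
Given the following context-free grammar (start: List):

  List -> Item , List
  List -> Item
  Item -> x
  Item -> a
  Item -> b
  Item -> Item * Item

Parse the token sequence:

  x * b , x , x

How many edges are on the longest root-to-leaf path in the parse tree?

[List [Item [Item x] * [Item b]] , [List [Item x] , [List [Item x]]]]

4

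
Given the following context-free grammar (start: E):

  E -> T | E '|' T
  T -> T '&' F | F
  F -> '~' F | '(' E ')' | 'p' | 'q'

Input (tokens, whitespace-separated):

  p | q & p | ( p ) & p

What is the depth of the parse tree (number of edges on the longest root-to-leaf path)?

[E [E [E [T [F p]]] | [T [T [F q]] & [F p]]] | [T [T [F ( [E [T [F p]]] )]] & [F p]]]

7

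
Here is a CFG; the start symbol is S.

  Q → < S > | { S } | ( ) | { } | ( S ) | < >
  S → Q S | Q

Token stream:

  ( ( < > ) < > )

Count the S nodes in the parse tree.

4

[S [Q ( [S [Q ( [S [Q < >]] )] [S [Q < >]]] )]]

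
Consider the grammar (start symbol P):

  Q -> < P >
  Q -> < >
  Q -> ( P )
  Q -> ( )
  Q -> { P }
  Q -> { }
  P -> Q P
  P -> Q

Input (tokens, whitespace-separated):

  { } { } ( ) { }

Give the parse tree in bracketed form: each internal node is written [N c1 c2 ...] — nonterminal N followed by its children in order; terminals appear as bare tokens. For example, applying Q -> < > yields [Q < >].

P
Q P
{ } P
{ } Q P
{ } { } P
{ } { } Q P
{ } { } ( ) P
{ } { } ( ) Q
{ } { } ( ) { }

[P [Q { }] [P [Q { }] [P [Q ( )] [P [Q { }]]]]]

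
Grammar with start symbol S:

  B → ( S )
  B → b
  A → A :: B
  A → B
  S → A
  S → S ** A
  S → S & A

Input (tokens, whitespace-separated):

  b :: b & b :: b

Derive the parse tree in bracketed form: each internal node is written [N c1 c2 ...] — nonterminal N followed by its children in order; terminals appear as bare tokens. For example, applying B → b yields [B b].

S
S & A
A & A
A :: B & A
B :: B & A
b :: B & A
b :: b & A
b :: b & A :: B
b :: b & B :: B
b :: b & b :: B
b :: b & b :: b

[S [S [A [A [B b]] :: [B b]]] & [A [A [B b]] :: [B b]]]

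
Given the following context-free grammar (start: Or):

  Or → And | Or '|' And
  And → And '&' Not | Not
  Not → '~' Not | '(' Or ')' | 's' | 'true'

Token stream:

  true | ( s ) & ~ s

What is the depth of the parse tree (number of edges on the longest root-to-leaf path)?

[Or [Or [And [Not true]]] | [And [And [Not ( [Or [And [Not s]]] )]] & [Not ~ [Not s]]]]

7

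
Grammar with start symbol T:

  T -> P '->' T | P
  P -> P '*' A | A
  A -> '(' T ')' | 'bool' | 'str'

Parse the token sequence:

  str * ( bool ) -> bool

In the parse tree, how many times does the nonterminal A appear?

[T [P [P [A str]] * [A ( [T [P [A bool]]] )]] -> [T [P [A bool]]]]

4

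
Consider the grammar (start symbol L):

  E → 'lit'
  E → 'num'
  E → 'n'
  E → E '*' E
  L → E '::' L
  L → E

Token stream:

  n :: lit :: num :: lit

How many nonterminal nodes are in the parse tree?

8

[L [E n] :: [L [E lit] :: [L [E num] :: [L [E lit]]]]]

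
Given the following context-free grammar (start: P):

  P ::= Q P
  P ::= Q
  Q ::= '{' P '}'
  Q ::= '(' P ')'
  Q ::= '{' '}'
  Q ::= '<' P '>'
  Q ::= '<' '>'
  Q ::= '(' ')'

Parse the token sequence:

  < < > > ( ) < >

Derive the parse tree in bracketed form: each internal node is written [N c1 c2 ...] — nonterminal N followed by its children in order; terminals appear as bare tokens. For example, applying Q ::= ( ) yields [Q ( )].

[P [Q < [P [Q < >]] >] [P [Q ( )] [P [Q < >]]]]

P
Q P
< P > P
< Q > P
< < > > P
< < > > Q P
< < > > ( ) P
< < > > ( ) Q
< < > > ( ) < >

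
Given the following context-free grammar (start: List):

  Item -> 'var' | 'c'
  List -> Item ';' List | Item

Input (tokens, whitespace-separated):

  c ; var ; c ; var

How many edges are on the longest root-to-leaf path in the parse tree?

[List [Item c] ; [List [Item var] ; [List [Item c] ; [List [Item var]]]]]

5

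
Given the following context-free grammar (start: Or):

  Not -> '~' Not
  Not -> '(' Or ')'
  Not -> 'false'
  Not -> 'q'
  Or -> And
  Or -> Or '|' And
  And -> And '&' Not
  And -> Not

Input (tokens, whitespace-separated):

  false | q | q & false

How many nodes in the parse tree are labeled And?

4

[Or [Or [Or [And [Not false]]] | [And [Not q]]] | [And [And [Not q]] & [Not false]]]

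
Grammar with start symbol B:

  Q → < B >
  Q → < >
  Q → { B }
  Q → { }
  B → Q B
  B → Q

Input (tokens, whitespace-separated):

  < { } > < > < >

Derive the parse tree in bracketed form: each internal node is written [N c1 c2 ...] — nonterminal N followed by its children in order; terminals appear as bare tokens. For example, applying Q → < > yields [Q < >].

B
Q B
< B > B
< Q > B
< { } > B
< { } > Q B
< { } > < > B
< { } > < > Q
< { } > < > < >

[B [Q < [B [Q { }]] >] [B [Q < >] [B [Q < >]]]]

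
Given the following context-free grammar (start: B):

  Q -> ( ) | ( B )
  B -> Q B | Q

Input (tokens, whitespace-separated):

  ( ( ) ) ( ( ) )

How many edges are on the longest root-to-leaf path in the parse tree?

5

[B [Q ( [B [Q ( )]] )] [B [Q ( [B [Q ( )]] )]]]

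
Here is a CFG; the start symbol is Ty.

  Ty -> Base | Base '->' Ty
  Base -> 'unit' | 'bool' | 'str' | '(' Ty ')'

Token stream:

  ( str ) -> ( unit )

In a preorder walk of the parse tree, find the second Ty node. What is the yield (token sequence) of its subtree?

[Ty [Base ( [Ty [Base str]] )] -> [Ty [Base ( [Ty [Base unit]] )]]]

str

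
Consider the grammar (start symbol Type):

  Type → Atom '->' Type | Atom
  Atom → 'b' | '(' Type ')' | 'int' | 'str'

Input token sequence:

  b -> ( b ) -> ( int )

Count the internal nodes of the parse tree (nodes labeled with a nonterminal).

[Type [Atom b] -> [Type [Atom ( [Type [Atom b]] )] -> [Type [Atom ( [Type [Atom int]] )]]]]

10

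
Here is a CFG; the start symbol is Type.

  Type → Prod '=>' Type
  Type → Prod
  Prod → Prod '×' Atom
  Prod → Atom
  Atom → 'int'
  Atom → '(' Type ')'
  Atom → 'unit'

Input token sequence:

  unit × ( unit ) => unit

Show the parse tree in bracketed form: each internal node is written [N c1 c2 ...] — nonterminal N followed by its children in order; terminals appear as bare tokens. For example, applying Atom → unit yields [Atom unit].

Type
Prod => Type
Prod × Atom => Type
Atom × Atom => Type
unit × Atom => Type
unit × ( Type ) => Type
unit × ( Prod ) => Type
unit × ( Atom ) => Type
unit × ( unit ) => Type
unit × ( unit ) => Prod
unit × ( unit ) => Atom
unit × ( unit ) => unit

[Type [Prod [Prod [Atom unit]] × [Atom ( [Type [Prod [Atom unit]]] )]] => [Type [Prod [Atom unit]]]]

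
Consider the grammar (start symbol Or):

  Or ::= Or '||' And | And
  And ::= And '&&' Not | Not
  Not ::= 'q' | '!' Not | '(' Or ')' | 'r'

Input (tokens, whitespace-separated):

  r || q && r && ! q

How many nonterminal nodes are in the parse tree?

11

[Or [Or [And [Not r]]] || [And [And [And [Not q]] && [Not r]] && [Not ! [Not q]]]]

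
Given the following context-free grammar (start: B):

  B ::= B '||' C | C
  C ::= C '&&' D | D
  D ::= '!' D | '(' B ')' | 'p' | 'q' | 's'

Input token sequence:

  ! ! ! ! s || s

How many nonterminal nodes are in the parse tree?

10

[B [B [C [D ! [D ! [D ! [D ! [D s]]]]]]] || [C [D s]]]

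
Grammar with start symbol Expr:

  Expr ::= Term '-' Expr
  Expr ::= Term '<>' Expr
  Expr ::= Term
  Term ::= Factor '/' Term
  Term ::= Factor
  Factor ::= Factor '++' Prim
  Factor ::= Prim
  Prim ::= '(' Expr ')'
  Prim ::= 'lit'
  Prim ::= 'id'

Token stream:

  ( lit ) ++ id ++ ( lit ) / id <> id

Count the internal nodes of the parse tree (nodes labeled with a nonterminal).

[Expr [Term [Factor [Factor [Factor [Prim ( [Expr [Term [Factor [Prim lit]]]] )]] ++ [Prim id]] ++ [Prim ( [Expr [Term [Factor [Prim lit]]]] )]] / [Term [Factor [Prim id]]]] <> [Expr [Term [Factor [Prim id]]]]]

23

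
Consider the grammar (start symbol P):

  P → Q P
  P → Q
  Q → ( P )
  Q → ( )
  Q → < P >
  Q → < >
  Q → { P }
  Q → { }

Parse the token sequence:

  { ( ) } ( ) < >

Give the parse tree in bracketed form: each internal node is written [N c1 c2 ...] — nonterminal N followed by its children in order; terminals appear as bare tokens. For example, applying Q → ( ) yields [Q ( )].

P
Q P
{ P } P
{ Q } P
{ ( ) } P
{ ( ) } Q P
{ ( ) } ( ) P
{ ( ) } ( ) Q
{ ( ) } ( ) < >

[P [Q { [P [Q ( )]] }] [P [Q ( )] [P [Q < >]]]]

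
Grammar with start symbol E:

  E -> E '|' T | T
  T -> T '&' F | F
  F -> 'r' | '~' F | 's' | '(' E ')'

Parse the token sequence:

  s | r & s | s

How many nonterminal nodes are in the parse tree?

[E [E [E [T [F s]]] | [T [T [F r]] & [F s]]] | [T [F s]]]

11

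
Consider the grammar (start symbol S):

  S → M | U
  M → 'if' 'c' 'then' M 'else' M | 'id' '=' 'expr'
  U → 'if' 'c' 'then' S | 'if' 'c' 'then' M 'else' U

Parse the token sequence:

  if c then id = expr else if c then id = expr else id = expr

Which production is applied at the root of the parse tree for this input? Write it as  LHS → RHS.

[S [M if c then [M id = expr] else [M if c then [M id = expr] else [M id = expr]]]]

S → M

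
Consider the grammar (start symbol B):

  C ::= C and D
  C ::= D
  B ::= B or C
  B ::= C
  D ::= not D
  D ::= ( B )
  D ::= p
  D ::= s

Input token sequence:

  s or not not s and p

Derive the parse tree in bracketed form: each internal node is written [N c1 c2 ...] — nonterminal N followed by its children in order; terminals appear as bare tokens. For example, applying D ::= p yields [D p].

[B [B [C [D s]]] or [C [C [D not [D not [D s]]]] and [D p]]]

B
B or C
C or C
D or C
s or C
s or C and D
s or D and D
s or not D and D
s or not not D and D
s or not not s and D
s or not not s and p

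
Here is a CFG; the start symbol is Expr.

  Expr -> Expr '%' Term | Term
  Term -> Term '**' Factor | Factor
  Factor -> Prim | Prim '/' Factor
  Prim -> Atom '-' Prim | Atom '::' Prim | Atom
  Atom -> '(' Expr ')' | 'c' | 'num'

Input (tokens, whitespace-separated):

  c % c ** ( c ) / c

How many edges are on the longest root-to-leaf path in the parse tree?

10

[Expr [Expr [Term [Factor [Prim [Atom c]]]]] % [Term [Term [Factor [Prim [Atom c]]]] ** [Factor [Prim [Atom ( [Expr [Term [Factor [Prim [Atom c]]]]] )]] / [Factor [Prim [Atom c]]]]]]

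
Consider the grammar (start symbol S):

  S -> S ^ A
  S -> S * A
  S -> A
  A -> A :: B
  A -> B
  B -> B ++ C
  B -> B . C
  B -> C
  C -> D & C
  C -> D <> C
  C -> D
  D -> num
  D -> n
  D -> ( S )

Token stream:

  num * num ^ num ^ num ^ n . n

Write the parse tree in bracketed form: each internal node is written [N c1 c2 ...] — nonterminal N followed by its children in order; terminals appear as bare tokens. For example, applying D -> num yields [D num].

[S [S [S [S [S [A [B [C [D num]]]]] * [A [B [C [D num]]]]] ^ [A [B [C [D num]]]]] ^ [A [B [C [D num]]]]] ^ [A [B [B [C [D n]]] . [C [D n]]]]]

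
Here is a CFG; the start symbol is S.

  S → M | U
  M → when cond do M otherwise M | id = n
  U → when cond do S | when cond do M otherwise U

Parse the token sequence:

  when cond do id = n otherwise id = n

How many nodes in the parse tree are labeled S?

1

[S [M when cond do [M id = n] otherwise [M id = n]]]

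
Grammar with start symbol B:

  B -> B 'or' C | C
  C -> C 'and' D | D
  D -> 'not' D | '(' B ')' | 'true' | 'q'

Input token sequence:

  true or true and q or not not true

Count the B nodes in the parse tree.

3

[B [B [B [C [D true]]] or [C [C [D true]] and [D q]]] or [C [D not [D not [D true]]]]]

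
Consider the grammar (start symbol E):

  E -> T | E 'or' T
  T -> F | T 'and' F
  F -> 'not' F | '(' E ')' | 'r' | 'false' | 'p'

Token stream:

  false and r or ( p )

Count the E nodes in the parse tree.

3

[E [E [T [T [F false]] and [F r]]] or [T [F ( [E [T [F p]]] )]]]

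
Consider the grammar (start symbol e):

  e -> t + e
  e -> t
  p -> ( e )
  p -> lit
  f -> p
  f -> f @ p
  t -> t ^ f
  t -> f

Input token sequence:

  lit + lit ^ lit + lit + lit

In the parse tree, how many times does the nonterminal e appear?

[e [t [f [p lit]]] + [e [t [t [f [p lit]]] ^ [f [p lit]]] + [e [t [f [p lit]]] + [e [t [f [p lit]]]]]]]

4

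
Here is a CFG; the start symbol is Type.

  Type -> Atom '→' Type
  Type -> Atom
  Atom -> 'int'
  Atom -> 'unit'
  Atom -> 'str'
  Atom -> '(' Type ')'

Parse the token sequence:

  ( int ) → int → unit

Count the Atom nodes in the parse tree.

4

[Type [Atom ( [Type [Atom int]] )] → [Type [Atom int] → [Type [Atom unit]]]]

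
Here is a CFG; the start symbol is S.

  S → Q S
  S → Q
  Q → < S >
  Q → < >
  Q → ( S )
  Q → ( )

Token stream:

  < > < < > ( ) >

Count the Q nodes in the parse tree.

[S [Q < >] [S [Q < [S [Q < >] [S [Q ( )]]] >]]]

4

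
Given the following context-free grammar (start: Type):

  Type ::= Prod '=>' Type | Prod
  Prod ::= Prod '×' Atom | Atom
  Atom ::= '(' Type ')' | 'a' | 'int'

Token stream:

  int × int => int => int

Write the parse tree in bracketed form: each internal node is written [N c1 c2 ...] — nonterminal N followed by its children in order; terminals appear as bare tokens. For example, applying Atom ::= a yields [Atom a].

Type
Prod => Type
Prod × Atom => Type
Atom × Atom => Type
int × Atom => Type
int × int => Type
int × int => Prod => Type
int × int => Atom => Type
int × int => int => Type
int × int => int => Prod
int × int => int => Atom
int × int => int => int

[Type [Prod [Prod [Atom int]] × [Atom int]] => [Type [Prod [Atom int]] => [Type [Prod [Atom int]]]]]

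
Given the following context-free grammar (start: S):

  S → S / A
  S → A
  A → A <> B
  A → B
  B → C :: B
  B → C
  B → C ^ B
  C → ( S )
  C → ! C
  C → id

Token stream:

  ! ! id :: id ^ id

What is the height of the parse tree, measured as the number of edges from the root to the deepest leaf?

[S [A [B [C ! [C ! [C id]]] :: [B [C id] ^ [B [C id]]]]]]

6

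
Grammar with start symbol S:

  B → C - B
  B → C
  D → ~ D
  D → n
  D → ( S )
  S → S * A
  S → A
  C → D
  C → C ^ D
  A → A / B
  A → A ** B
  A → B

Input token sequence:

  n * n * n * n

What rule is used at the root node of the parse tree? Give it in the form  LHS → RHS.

S → S * A

[S [S [S [S [A [B [C [D n]]]]] * [A [B [C [D n]]]]] * [A [B [C [D n]]]]] * [A [B [C [D n]]]]]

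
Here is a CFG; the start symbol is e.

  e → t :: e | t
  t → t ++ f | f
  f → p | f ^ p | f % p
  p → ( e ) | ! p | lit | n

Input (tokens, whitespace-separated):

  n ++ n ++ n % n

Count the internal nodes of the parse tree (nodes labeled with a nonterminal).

[e [t [t [t [f [p n]]] ++ [f [p n]]] ++ [f [f [p n]] % [p n]]]]

12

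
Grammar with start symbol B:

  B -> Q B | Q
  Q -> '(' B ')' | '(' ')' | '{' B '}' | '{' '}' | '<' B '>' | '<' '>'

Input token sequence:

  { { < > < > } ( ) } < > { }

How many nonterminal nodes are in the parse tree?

[B [Q { [B [Q { [B [Q < >] [B [Q < >]]] }] [B [Q ( )]]] }] [B [Q < >] [B [Q { }]]]]

14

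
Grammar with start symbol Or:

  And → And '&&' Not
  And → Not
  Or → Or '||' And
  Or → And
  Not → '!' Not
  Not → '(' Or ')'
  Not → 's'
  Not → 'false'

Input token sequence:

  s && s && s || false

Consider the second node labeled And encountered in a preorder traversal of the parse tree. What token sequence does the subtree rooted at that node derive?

s && s

[Or [Or [And [And [And [Not s]] && [Not s]] && [Not s]]] || [And [Not false]]]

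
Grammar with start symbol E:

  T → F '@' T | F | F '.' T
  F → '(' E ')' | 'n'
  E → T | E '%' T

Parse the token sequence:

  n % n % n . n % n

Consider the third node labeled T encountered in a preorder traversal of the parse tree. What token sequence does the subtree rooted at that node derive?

[E [E [E [E [T [F n]]] % [T [F n]]] % [T [F n] . [T [F n]]]] % [T [F n]]]

n . n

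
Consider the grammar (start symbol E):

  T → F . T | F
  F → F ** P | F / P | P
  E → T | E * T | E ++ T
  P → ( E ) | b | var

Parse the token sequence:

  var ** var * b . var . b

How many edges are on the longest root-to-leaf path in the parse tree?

[E [E [T [F [F [P var]] ** [P var]]]] * [T [F [P b]] . [T [F [P var]] . [T [F [P b]]]]]]

6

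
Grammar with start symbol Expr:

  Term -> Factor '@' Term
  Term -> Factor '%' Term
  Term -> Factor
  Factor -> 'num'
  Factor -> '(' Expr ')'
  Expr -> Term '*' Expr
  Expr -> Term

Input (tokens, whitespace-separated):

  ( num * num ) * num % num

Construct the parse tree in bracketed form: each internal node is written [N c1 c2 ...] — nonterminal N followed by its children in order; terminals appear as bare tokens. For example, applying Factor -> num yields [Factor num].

[Expr [Term [Factor ( [Expr [Term [Factor num]] * [Expr [Term [Factor num]]]] )]] * [Expr [Term [Factor num] % [Term [Factor num]]]]]

Expr
Term * Expr
Factor * Expr
( Expr ) * Expr
( Term * Expr ) * Expr
( Factor * Expr ) * Expr
( num * Expr ) * Expr
( num * Term ) * Expr
( num * Factor ) * Expr
( num * num ) * Expr
( num * num ) * Term
( num * num ) * Factor % Term
( num * num ) * num % Term
( num * num ) * num % Factor
( num * num ) * num % num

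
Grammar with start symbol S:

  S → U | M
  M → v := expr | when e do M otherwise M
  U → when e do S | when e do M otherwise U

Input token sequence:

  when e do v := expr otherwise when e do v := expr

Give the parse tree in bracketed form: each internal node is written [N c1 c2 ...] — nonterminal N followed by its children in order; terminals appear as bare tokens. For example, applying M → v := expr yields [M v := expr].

[S [U when e do [M v := expr] otherwise [U when e do [S [M v := expr]]]]]

S
U
when e do M otherwise U
when e do v := expr otherwise U
when e do v := expr otherwise when e do S
when e do v := expr otherwise when e do M
when e do v := expr otherwise when e do v := expr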